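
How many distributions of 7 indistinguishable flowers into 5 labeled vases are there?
C(7+5-1, 5-1) = C(11, 4) = 330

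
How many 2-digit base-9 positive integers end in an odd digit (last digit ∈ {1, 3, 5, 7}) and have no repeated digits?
Last∈{1,3,5,7}. Last=0: 0. Last nonzero: 4×7×P(7,0) = 28. Total = 28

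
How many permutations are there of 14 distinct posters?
14! = 87178291200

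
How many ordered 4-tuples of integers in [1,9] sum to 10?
Coefficient of x^10 in (x + x² + ... + x^9)^4. By inclusion-exclusion on dice exceeding 9: Σ_j (-1)^j C(4,j)·C(10-1-9j, 3) = C(4,0)·C(9,3) = 1·84 = 84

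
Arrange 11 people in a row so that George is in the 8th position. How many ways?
Fix one position: (11-1)! = 3628800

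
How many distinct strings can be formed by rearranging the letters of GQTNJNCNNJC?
11! / (4! × 2! × 1! × 1! × 1! × 2!) = 415800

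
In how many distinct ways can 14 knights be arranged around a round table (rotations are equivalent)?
Circular: fix one position, arrange the rest. (14-1)! = 6227020800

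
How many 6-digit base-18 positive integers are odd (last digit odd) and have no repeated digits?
Last∈{1,3,5,7,9,11,13,15,17}. Last=0: 0. Last nonzero: 9×16×P(16,4) = 6289920. Total = 6289920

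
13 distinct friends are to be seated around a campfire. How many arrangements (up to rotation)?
Circular: fix one position, arrange the rest. (13-1)! = 479001600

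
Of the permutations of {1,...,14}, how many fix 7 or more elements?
Exactly j fixed points: C(14,j)·!(14-j); sum over j ≥ 7 (derangement numbers via !m = (m-1)·(!(m-1) + !(m-2)): !0..!7 = 1, 0, 1, 2, 9, 44, 265, 1854). Σ_{j=7}^{14} C(14,j)·!(14-j) = C(14,7)·!7 + C(14,8)·!6 + C(14,9)·!5 + C(14,10)·!4 + C(14,11)·!3 + C(14,12)·!2 + C(14,13)·!1 + C(14,14)·!0 = 3432·1854 + 3003·265 + 2002·44 + 1001·9 + 364·2 + 91·1 + 14·0 + 1·1 = 7256640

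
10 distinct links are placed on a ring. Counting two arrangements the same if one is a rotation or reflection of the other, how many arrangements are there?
(10-1)!/2 = 362880/2 = 181440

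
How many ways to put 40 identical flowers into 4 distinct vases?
C(40+4-1, 4-1) = C(43, 3) = 12341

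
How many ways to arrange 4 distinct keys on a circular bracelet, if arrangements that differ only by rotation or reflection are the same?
(4-1)!/2 = 6/2 = 3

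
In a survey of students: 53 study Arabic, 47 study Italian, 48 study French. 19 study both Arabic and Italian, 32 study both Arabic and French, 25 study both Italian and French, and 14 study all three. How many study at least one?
|A∪B∪C| = 53+47+48-19-32-25+14 = 86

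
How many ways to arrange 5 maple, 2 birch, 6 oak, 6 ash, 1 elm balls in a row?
20! / (5! × 2! × 6! × 6! × 1!) = 19554575040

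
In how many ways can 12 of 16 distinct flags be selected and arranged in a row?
P(16,12) = 16!/(16-12)! = 871782912000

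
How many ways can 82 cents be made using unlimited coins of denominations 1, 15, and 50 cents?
Coefficient of x^82 in 1/(1-x^1) · 1/(1-x^15) · 1/(1-x^50). Case on j = number of 50-cent coins (j = 0..1); remainder r = 82 - 50j is made from {1,15} in ⌊r/15⌋+1 ways. r = 82, 32 → 6 + 3 = 9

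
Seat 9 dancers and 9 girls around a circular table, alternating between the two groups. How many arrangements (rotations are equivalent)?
Fix one of the dancers: (9-1)! ways for the remaining dancers, × 9! ways for the girls = 40320 × 362880 = 14631321600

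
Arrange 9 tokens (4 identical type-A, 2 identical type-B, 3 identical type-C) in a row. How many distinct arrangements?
9! / (4! × 2! × 3!) = 1260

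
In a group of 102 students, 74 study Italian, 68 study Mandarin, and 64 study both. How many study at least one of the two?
|A∪B| = |A| + |B| - |A∩B| = 74 + 68 - 64 = 78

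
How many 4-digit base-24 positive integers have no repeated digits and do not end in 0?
Last digit: 23 nonzero choices. First digit: 22 (nonzero, ≠last). Middle 2: P(22,2) = 462. Total = 233772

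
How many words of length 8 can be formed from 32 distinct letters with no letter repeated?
P(32,8) = 32!/(32-8)! = 424097856000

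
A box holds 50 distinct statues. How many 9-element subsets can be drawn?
C(50,9) = 50!/(9!×41!) = 2505433700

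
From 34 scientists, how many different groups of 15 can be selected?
C(34,15) = 34!/(15!×19!) = 1855967520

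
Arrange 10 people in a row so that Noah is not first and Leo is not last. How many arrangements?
By inclusion-exclusion: 10! - 2×(10-1)! + (10-2)! = 3628800 - 725760 + 40320 = 2943360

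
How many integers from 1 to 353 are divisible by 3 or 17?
⌊353/3⌋ + ⌊353/17⌋ - ⌊353/51⌋ = 117 + 20 - 6 = 131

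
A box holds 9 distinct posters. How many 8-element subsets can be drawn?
C(9,8) = 9!/(8!×1!) = 9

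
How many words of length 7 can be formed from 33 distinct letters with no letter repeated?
P(33,7) = 33!/(33-7)! = 21531121920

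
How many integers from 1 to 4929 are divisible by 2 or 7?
⌊4929/2⌋ + ⌊4929/7⌋ - ⌊4929/14⌋ = 2464 + 704 - 352 = 2816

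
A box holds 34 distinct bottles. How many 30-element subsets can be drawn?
C(34,30) = 34!/(30!×4!) = 46376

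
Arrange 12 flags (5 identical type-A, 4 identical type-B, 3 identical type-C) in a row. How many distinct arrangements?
12! / (5! × 4! × 3!) = 27720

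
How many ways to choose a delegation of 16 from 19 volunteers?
C(19,16) = 19!/(16!×3!) = 969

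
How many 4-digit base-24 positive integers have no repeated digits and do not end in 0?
Last digit: 23 nonzero choices. First digit: 22 (nonzero, ≠last). Middle 2: P(22,2) = 462. Total = 233772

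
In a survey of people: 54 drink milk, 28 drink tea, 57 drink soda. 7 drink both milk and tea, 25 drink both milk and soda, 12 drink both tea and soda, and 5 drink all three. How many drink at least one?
|A∪B∪C| = 54+28+57-7-25-12+5 = 100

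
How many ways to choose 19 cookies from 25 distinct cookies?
C(25,19) = 25!/(19!×6!) = 177100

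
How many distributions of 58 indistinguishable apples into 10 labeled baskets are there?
C(58+10-1, 10-1) = C(67, 9) = 42757703560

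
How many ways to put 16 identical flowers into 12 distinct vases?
C(16+12-1, 12-1) = C(27, 11) = 13037895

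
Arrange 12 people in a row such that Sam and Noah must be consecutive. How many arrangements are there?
Treat the 2 as one block: (12-2+1)! × 2! = 39916800 × 2 = 79833600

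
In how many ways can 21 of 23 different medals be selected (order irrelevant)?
C(23,21) = 23!/(21!×2!) = 253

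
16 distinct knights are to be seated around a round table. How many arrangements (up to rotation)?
Circular: fix one position, arrange the rest. (16-1)! = 1307674368000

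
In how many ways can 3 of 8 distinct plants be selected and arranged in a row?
P(8,3) = 8!/(8-3)! = 336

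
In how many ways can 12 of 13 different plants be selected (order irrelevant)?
C(13,12) = 13!/(12!×1!) = 13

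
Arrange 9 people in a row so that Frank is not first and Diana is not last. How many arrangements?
By inclusion-exclusion: 9! - 2×(9-1)! + (9-2)! = 362880 - 80640 + 5040 = 287280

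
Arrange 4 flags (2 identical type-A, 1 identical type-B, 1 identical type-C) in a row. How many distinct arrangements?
4! / (2! × 1! × 1!) = 12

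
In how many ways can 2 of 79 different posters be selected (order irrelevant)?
C(79,2) = 79!/(2!×77!) = 3081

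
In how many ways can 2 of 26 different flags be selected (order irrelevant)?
C(26,2) = 26!/(2!×24!) = 325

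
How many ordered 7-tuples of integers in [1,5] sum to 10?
Coefficient of x^10 in (x + x² + ... + x^5)^7. By inclusion-exclusion on dice exceeding 5: Σ_j (-1)^j C(7,j)·C(10-1-5j, 6) = C(7,0)·C(9,6) = 1·84 = 84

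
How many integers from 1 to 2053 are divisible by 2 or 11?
⌊2053/2⌋ + ⌊2053/11⌋ - ⌊2053/22⌋ = 1026 + 186 - 93 = 1119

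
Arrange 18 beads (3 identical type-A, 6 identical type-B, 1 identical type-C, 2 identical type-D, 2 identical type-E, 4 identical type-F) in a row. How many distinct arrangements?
18! / (3! × 6! × 1! × 2! × 2! × 4!) = 15437822400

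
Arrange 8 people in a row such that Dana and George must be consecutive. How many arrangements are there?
Treat the 2 as one block: (8-2+1)! × 2! = 5040 × 2 = 10080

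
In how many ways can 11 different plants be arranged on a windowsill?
11! = 39916800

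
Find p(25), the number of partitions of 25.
Pentagonal recurrence p(n) = p(n-1) + p(n-2) - p(n-5) - p(n-7) + p(n-12) + p(n-15) - ... gives p(0..24) = 1, 1, 2, 3, 5, 7, 11, 15, 22, 30, 42, 56, 77, 101, 135, 176, 231, 297, 385, 490, 627, 792, 1002, 1255, 1575. p(25) = p(24) + p(23) - p(20) - p(18) + p(13) + p(10) - p(3) = 1575 + 1255 - 627 - 385 + 101 + 42 - 3 = 1958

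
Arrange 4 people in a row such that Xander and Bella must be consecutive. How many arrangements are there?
Treat the 2 as one block: (4-2+1)! × 2! = 6 × 2 = 12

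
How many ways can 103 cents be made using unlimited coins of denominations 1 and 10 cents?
Coefficient of x^103 in 1/(1-x^1) · 1/(1-x^10). Use j coins of 10 for j = 0..⌊103/10⌋ = 10, the rest in 1s: 10 + 1 = 11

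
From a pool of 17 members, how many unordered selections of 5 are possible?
C(17,5) = 17!/(5!×12!) = 6188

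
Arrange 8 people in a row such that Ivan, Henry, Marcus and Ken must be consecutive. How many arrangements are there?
Treat the 4 as one block: (8-4+1)! × 4! = 120 × 24 = 2880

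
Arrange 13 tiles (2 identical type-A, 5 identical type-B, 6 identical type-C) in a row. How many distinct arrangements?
13! / (2! × 5! × 6!) = 36036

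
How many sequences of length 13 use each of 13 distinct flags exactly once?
13! = 6227020800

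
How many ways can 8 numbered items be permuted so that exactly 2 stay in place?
Choose the 2 fixed points C(8,2) = 28, derange the rest: !6 = Σ_{j=0}^{6} (-1)^j·6!/j! = 720 - 720 + 360 - 120 + 30 - 6 + 1 = 265. Product = 28 × 265 = 7420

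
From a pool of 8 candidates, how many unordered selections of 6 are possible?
C(8,6) = 8!/(6!×2!) = 28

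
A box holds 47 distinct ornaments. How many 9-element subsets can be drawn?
C(47,9) = 47!/(9!×38!) = 1362649145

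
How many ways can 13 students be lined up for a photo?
13! = 6227020800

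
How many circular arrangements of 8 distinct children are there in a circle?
Circular: fix one position, arrange the rest. (8-1)! = 5040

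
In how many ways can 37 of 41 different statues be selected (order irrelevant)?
C(41,37) = 41!/(37!×4!) = 101270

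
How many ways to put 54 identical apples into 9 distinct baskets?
C(54+9-1, 9-1) = C(62, 8) = 3381098545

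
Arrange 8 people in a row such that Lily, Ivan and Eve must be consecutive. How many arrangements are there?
Treat the 3 as one block: (8-3+1)! × 3! = 720 × 6 = 4320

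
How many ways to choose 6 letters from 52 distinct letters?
C(52,6) = 52!/(6!×46!) = 20358520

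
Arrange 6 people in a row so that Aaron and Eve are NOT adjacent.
Total - adjacent = 6! - (6-1)!×2 = 720 - 240 = 480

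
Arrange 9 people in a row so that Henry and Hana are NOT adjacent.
Total - adjacent = 9! - (9-1)!×2 = 362880 - 80640 = 282240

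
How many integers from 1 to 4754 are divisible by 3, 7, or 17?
⌊4754/3⌋+⌊4754/7⌋+⌊4754/17⌋ - ⌊4754/21⌋-⌊4754/51⌋-⌊4754/119⌋ + ⌊4754/357⌋ = 1584+679+279 - 226-93-39 + 13 = 2197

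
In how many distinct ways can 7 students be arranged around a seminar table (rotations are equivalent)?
Circular: fix one position, arrange the rest. (7-1)! = 720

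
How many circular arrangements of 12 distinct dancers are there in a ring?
Circular: fix one position, arrange the rest. (12-1)! = 39916800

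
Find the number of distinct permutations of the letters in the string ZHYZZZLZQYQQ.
12! / (5! × 1! × 2! × 1! × 3!) = 332640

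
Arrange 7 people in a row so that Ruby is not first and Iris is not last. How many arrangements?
By inclusion-exclusion: 7! - 2×(7-1)! + (7-2)! = 5040 - 1440 + 120 = 3720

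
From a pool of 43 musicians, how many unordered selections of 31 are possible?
C(43,31) = 43!/(31!×12!) = 15338678264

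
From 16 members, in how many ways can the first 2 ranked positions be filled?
P(16,2) = 16!/(16-2)! = 240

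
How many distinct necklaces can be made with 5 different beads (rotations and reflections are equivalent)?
(5-1)!/2 = 24/2 = 12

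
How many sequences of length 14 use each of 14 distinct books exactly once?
14! = 87178291200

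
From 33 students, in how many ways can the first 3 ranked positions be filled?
P(33,3) = 33!/(33-3)! = 32736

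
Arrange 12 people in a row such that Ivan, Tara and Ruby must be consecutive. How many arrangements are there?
Treat the 3 as one block: (12-3+1)! × 3! = 3628800 × 6 = 21772800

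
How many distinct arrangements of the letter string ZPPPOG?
6! / (1! × 1! × 1! × 3!) = 120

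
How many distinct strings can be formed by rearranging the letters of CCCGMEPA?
8! / (1! × 1! × 1! × 1! × 3! × 1!) = 6720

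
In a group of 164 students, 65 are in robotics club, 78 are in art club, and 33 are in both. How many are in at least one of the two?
|A∪B| = |A| + |B| - |A∩B| = 65 + 78 - 33 = 110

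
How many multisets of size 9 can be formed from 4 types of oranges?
C(9+4-1, 4-1) = C(12, 3) = 220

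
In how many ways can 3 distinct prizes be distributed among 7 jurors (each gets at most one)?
P(7,3) = 7!/(7-3)! = 210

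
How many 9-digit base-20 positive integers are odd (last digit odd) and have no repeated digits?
Last∈{1,3,5,7,9,11,13,15,17,19}. Last=0: 0. Last nonzero: 10×18×P(18,7) = 28870732800. Total = 28870732800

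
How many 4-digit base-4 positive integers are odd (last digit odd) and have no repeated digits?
Last∈{1,3}. Last=0: 0. Last nonzero: 2×2×P(2,2) = 8. Total = 8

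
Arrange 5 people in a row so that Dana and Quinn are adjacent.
Treat as block: (5-1)! × 2! = 24 × 2 = 48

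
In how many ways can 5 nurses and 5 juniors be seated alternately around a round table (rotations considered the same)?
Fix one of the nurses: (5-1)! ways for the remaining nurses, × 5! ways for the juniors = 24 × 120 = 2880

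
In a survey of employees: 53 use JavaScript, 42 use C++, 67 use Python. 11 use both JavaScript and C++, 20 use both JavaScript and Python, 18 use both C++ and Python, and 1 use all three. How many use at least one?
|A∪B∪C| = 53+42+67-11-20-18+1 = 114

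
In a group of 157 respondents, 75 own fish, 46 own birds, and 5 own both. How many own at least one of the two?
|A∪B| = |A| + |B| - |A∩B| = 75 + 46 - 5 = 116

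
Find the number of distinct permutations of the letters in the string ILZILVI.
7! / (1! × 1! × 3! × 2!) = 420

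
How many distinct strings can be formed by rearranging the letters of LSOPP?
5! / (1! × 1! × 2! × 1!) = 60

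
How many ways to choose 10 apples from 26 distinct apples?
C(26,10) = 26!/(10!×16!) = 5311735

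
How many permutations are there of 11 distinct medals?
11! = 39916800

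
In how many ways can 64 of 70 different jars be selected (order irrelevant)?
C(70,64) = 70!/(64!×6!) = 131115985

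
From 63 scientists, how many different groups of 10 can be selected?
C(63,10) = 63!/(10!×53!) = 127805525001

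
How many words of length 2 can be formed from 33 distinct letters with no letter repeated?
P(33,2) = 33!/(33-2)! = 1056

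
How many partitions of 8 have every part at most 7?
Let r_j(i) = number of partitions of i into parts ≤ j, for i = 0..8. r_1(i) = 1 for all i; r_j(i) = r_{j-1}(i) + r_j(i-j). Rows j = 2..7: ≤2: 1 1 2 2 3 3 4 4 5; ≤3: 1 1 2 3 4 5 7 8 10; ≤4: 1 1 2 3 5 6 9 11 15; ≤5: 1 1 2 3 5 7 10 13 18; ≤6: 1 1 2 3 5 7 11 14 20; ≤7: 1 1 2 3 5 7 11 15 21. r_7(8) = 21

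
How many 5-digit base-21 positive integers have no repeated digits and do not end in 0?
Last digit: 20 nonzero choices. First digit: 19 (nonzero, ≠last). Middle 3: P(19,3) = 5814. Total = 2209320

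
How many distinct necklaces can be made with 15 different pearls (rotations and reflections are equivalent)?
(15-1)!/2 = 87178291200/2 = 43589145600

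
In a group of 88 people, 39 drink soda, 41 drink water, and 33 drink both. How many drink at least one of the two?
|A∪B| = |A| + |B| - |A∩B| = 39 + 41 - 33 = 47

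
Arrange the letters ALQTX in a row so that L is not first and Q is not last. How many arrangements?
By inclusion-exclusion: 5! - 2×(5-1)! + (5-2)! = 120 - 48 + 6 = 78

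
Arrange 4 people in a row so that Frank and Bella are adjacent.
Treat as block: (4-1)! × 2! = 6 × 2 = 12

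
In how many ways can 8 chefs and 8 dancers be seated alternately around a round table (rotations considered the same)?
Fix one of the chefs: (8-1)! ways for the remaining chefs, × 8! ways for the dancers = 5040 × 40320 = 203212800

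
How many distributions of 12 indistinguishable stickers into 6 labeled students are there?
C(12+6-1, 6-1) = C(17, 5) = 6188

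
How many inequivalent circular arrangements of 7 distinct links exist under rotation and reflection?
(7-1)!/2 = 720/2 = 360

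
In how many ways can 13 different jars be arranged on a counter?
13! = 6227020800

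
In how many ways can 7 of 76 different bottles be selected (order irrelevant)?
C(76,7) = 76!/(7!×69!) = 2186189400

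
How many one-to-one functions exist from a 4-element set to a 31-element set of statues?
P(31,4) = 31!/(31-4)! = 755160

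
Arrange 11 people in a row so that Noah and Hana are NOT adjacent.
Total - adjacent = 11! - (11-1)!×2 = 39916800 - 7257600 = 32659200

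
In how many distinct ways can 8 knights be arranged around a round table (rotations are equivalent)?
Circular: fix one position, arrange the rest. (8-1)! = 5040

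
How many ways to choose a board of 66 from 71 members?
C(71,66) = 71!/(66!×5!) = 13019909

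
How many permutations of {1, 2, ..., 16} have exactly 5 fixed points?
Choose the 5 fixed points C(16,5) = 4368, derange the rest: !11 = Σ_{j=0}^{11} (-1)^j·11!/j! = 39916800 - 39916800 + 19958400 - 6652800 + 1663200 - 332640 + 55440 - 7920 + 990 - 110 + 11 - 1 = 14684570. Product = 4368 × 14684570 = 64142201760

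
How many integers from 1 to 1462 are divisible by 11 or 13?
⌊1462/11⌋ + ⌊1462/13⌋ - ⌊1462/143⌋ = 132 + 112 - 10 = 234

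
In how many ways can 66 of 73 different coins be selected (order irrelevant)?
C(73,66) = 73!/(66!×7!) = 1629348612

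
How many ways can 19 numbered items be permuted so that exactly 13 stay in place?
Choose the 13 fixed points C(19,13) = 27132, derange the rest: !6 = Σ_{j=0}^{6} (-1)^j·6!/j! = 720 - 720 + 360 - 120 + 30 - 6 + 1 = 265. Product = 27132 × 265 = 7189980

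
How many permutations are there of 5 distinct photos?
5! = 120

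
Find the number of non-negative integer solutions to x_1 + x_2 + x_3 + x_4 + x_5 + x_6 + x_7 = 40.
C(40+7-1, 7-1) = C(46, 6) = 9366819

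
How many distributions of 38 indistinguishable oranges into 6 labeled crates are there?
C(38+6-1, 6-1) = C(43, 5) = 962598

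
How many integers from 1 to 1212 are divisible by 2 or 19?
⌊1212/2⌋ + ⌊1212/19⌋ - ⌊1212/38⌋ = 606 + 63 - 31 = 638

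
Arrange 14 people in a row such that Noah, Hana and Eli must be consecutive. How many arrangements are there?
Treat the 3 as one block: (14-3+1)! × 3! = 479001600 × 6 = 2874009600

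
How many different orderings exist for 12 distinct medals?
12! = 479001600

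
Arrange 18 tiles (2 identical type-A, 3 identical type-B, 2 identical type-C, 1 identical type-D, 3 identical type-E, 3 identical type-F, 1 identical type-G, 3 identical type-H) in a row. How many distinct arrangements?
18! / (2! × 3! × 2! × 1! × 3! × 3! × 1! × 3!) = 1235025792000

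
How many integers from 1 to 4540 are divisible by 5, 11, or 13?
⌊4540/5⌋+⌊4540/11⌋+⌊4540/13⌋ - ⌊4540/55⌋-⌊4540/65⌋-⌊4540/143⌋ + ⌊4540/715⌋ = 908+412+349 - 82-69-31 + 6 = 1493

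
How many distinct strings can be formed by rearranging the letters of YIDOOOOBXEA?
11! / (1! × 1! × 1! × 1! × 4! × 1! × 1! × 1!) = 1663200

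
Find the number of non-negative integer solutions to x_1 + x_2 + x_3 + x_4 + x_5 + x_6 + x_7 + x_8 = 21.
C(21+8-1, 8-1) = C(28, 7) = 1184040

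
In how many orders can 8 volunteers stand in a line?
8! = 40320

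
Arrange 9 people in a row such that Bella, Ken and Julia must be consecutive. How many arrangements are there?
Treat the 3 as one block: (9-3+1)! × 3! = 5040 × 6 = 30240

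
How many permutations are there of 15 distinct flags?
15! = 1307674368000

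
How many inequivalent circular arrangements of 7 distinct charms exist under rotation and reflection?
(7-1)!/2 = 720/2 = 360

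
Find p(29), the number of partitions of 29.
Pentagonal recurrence p(n) = p(n-1) + p(n-2) - p(n-5) - p(n-7) + p(n-12) + p(n-15) - ... gives p(0..28) = 1, 1, 2, 3, 5, 7, 11, 15, 22, 30, 42, 56, 77, 101, 135, 176, 231, 297, 385, 490, 627, 792, 1002, 1255, 1575, 1958, 2436, 3010, 3718. p(29) = p(28) + p(27) - p(24) - p(22) + p(17) + p(14) - p(7) - p(3) = 3718 + 3010 - 1575 - 1002 + 297 + 135 - 15 - 3 = 4565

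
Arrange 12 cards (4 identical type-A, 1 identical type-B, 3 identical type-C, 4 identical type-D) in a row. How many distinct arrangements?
12! / (4! × 1! × 3! × 4!) = 138600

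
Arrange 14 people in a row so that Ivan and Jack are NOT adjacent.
Total - adjacent = 14! - (14-1)!×2 = 87178291200 - 12454041600 = 74724249600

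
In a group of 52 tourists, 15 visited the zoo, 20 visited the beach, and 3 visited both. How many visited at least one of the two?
|A∪B| = |A| + |B| - |A∩B| = 15 + 20 - 3 = 32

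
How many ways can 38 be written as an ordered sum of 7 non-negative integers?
C(38+7-1, 7-1) = C(44, 6) = 7059052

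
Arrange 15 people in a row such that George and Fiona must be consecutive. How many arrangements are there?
Treat the 2 as one block: (15-2+1)! × 2! = 87178291200 × 2 = 174356582400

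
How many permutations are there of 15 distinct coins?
15! = 1307674368000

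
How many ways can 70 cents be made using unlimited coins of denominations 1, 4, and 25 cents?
Coefficient of x^70 in 1/(1-x^1) · 1/(1-x^4) · 1/(1-x^25). Case on j = number of 25-cent coins (j = 0..2); remainder r = 70 - 25j is made from {1,4} in ⌊r/4⌋+1 ways. r = 70, 45, 20 → 18 + 12 + 6 = 36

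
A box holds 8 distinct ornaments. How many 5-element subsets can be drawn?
C(8,5) = 8!/(5!×3!) = 56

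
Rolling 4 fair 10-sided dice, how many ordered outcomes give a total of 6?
Coefficient of x^6 in (x + x² + ... + x^10)^4. By inclusion-exclusion on dice exceeding 10: Σ_j (-1)^j C(4,j)·C(6-1-10j, 3) = C(4,0)·C(5,3) = 1·10 = 10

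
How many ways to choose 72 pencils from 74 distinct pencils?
C(74,72) = 74!/(72!×2!) = 2701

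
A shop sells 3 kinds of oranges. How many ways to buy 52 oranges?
C(52+3-1, 3-1) = C(54, 2) = 1431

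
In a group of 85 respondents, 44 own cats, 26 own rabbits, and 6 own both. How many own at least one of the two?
|A∪B| = |A| + |B| - |A∩B| = 44 + 26 - 6 = 64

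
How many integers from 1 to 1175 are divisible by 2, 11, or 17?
⌊1175/2⌋+⌊1175/11⌋+⌊1175/17⌋ - ⌊1175/22⌋-⌊1175/34⌋-⌊1175/187⌋ + ⌊1175/374⌋ = 587+106+69 - 53-34-6 + 3 = 672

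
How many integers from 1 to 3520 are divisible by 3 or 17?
⌊3520/3⌋ + ⌊3520/17⌋ - ⌊3520/51⌋ = 1173 + 207 - 69 = 1311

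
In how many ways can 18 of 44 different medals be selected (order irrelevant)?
C(44,18) = 44!/(18!×26!) = 1029530696964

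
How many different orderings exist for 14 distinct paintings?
14! = 87178291200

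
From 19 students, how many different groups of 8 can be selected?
C(19,8) = 19!/(8!×11!) = 75582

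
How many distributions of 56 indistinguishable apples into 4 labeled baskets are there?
C(56+4-1, 4-1) = C(59, 3) = 32509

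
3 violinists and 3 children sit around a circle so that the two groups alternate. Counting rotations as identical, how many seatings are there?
Fix one of the violinists: (3-1)! ways for the remaining violinists, × 3! ways for the children = 2 × 6 = 12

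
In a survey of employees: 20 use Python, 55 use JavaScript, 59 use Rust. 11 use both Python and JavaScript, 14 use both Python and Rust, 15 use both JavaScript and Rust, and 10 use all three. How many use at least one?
|A∪B∪C| = 20+55+59-11-14-15+10 = 104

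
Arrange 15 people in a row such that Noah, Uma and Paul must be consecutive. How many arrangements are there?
Treat the 3 as one block: (15-3+1)! × 3! = 6227020800 × 6 = 37362124800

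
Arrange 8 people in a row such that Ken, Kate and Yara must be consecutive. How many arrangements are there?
Treat the 3 as one block: (8-3+1)! × 3! = 720 × 6 = 4320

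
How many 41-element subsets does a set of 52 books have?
C(52,41) = 52!/(41!×11!) = 60403728840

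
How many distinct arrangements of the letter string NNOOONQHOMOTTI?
14! / (3! × 1! × 1! × 2! × 5! × 1! × 1!) = 60540480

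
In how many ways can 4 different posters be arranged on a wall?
4! = 24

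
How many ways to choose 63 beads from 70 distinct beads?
C(70,63) = 70!/(63!×7!) = 1198774720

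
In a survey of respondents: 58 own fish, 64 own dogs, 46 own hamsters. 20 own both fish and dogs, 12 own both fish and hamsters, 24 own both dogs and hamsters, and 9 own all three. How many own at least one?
|A∪B∪C| = 58+64+46-20-12-24+9 = 121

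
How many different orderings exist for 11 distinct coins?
11! = 39916800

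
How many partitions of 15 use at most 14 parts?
By conjugation, equals partitions of 15 into parts ≤ 14. Let r_j(i) = number of partitions of i into parts ≤ j, for i = 0..15. r_1(i) = 1 for all i; r_j(i) = r_{j-1}(i) + r_j(i-j). Rows j = 2..14: ≤2: 1 1 2 2 3 3 4 4 5 5 6 6 7 7 8 8; ≤3: 1 1 2 3 4 5 7 8 10 12 14 16 19 21 24 27; ≤4: 1 1 2 3 5 6 9 11 15 18 23 27 34 39 47 54; ≤5: 1 1 2 3 5 7 10 13 18 23 30 37 47 57 70 84; ≤6: 1 1 2 3 5 7 11 14 20 26 35 44 58 71 90 110; ≤7: 1 1 2 3 5 7 11 15 21 28 38 49 65 82 105 131; ≤8: 1 1 2 3 5 7 11 15 22 29 40 52 70 89 116 146; ≤9: 1 1 2 3 5 7 11 15 22 30 41 54 73 94 123 157; ≤10: 1 1 2 3 5 7 11 15 22 30 42 55 75 97 128 164; ≤11: 1 1 2 3 5 7 11 15 22 30 42 56 76 99 131 169; ≤12: 1 1 2 3 5 7 11 15 22 30 42 56 77 100 133 172; ≤13: 1 1 2 3 5 7 11 15 22 30 42 56 77 101 134 174; ≤14: 1 1 2 3 5 7 11 15 22 30 42 56 77 101 135 175. r_14(15) = 175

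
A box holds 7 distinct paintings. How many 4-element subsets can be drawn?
C(7,4) = 7!/(4!×3!) = 35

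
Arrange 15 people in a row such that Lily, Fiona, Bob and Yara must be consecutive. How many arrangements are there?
Treat the 4 as one block: (15-4+1)! × 4! = 479001600 × 24 = 11496038400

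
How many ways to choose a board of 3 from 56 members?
C(56,3) = 56!/(3!×53!) = 27720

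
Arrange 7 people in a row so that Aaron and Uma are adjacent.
Treat as block: (7-1)! × 2! = 720 × 2 = 1440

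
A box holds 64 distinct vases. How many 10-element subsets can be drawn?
C(64,10) = 64!/(10!×54!) = 151473214816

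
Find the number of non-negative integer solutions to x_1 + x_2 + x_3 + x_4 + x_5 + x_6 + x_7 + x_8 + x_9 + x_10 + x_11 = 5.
C(5+11-1, 11-1) = C(15, 10) = 3003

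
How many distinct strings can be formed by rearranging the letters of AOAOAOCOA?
9! / (4! × 4! × 1!) = 630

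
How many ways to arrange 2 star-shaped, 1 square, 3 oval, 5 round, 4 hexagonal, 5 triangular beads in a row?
20! / (2! × 1! × 3! × 5! × 4! × 5!) = 586637251200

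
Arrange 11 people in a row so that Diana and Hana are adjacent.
Treat as block: (11-1)! × 2! = 3628800 × 2 = 7257600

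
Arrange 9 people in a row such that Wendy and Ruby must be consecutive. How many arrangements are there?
Treat the 2 as one block: (9-2+1)! × 2! = 40320 × 2 = 80640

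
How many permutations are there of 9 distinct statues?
9! = 362880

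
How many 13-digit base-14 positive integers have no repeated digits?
First digit: 13 choices (nonzero). Then descending: 13 × 13 × 12 × 11 × 10 × 9 × 8 × 7 × 6 × 5 × 4 × 3 × 2 = 80951270400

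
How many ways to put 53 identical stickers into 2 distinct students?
C(53+2-1, 2-1) = C(54, 1) = 54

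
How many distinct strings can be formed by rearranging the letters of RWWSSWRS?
8! / (3! × 3! × 2!) = 560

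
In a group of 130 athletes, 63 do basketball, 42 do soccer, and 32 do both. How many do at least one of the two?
|A∪B| = |A| + |B| - |A∩B| = 63 + 42 - 32 = 73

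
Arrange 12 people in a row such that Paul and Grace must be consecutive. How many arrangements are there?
Treat the 2 as one block: (12-2+1)! × 2! = 39916800 × 2 = 79833600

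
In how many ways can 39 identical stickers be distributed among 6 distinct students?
C(39+6-1, 6-1) = C(44, 5) = 1086008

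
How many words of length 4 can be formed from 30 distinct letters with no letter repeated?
P(30,4) = 30!/(30-4)! = 657720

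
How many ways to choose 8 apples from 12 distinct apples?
C(12,8) = 12!/(8!×4!) = 495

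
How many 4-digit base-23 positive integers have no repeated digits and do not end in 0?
Last digit: 22 nonzero choices. First digit: 21 (nonzero, ≠last). Middle 2: P(21,2) = 420. Total = 194040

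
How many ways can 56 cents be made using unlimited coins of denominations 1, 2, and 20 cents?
Coefficient of x^56 in 1/(1-x^1) · 1/(1-x^2) · 1/(1-x^20). Case on j = number of 20-cent coins (j = 0..2); remainder r = 56 - 20j is made from {1,2} in ⌊r/2⌋+1 ways. r = 56, 36, 16 → 29 + 19 + 9 = 57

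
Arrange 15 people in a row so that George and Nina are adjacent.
Treat as block: (15-1)! × 2! = 87178291200 × 2 = 174356582400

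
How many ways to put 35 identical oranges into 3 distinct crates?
C(35+3-1, 3-1) = C(37, 2) = 666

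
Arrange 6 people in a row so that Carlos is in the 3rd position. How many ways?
Fix one position: (6-1)! = 120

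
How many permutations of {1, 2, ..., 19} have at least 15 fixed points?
Exactly j fixed points: C(19,j)·!(19-j); sum over j ≥ 15 (derangement numbers via !m = (m-1)·(!(m-1) + !(m-2)): !0..!4 = 1, 0, 1, 2, 9). Σ_{j=15}^{19} C(19,j)·!(19-j) = C(19,15)·!4 + C(19,16)·!3 + C(19,17)·!2 + C(19,18)·!1 + C(19,19)·!0 = 3876·9 + 969·2 + 171·1 + 19·0 + 1·1 = 36994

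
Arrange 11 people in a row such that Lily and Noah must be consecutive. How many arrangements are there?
Treat the 2 as one block: (11-2+1)! × 2! = 3628800 × 2 = 7257600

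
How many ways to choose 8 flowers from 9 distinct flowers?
C(9,8) = 9!/(8!×1!) = 9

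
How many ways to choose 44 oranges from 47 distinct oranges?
C(47,44) = 47!/(44!×3!) = 16215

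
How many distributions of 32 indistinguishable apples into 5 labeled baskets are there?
C(32+5-1, 5-1) = C(36, 4) = 58905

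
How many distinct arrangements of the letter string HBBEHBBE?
8! / (4! × 2! × 2!) = 420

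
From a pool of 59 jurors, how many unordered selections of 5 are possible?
C(59,5) = 59!/(5!×54!) = 5006386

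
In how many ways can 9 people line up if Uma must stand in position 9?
Fix one position: (9-1)! = 40320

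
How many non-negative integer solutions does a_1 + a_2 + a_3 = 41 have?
C(41+3-1, 3-1) = C(43, 2) = 903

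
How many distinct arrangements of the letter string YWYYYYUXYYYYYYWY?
16! / (12! × 1! × 1! × 2!) = 21840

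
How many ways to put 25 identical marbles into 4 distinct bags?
C(25+4-1, 4-1) = C(28, 3) = 3276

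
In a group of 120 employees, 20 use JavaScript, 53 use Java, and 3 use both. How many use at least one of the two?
|A∪B| = |A| + |B| - |A∩B| = 20 + 53 - 3 = 70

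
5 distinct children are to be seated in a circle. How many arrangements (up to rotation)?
Circular: fix one position, arrange the rest. (5-1)! = 24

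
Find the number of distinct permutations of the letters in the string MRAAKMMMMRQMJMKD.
16! / (1! × 2! × 1! × 2! × 2! × 7! × 1!) = 518918400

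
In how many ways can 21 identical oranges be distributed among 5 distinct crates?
C(21+5-1, 5-1) = C(25, 4) = 12650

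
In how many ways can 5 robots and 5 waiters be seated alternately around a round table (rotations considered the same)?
Fix one of the robots: (5-1)! ways for the remaining robots, × 5! ways for the waiters = 24 × 120 = 2880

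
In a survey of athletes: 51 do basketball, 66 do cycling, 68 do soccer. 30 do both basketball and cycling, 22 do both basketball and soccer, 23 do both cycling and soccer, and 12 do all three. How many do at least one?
|A∪B∪C| = 51+66+68-30-22-23+12 = 122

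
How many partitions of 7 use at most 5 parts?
By conjugation, equals partitions of 7 into parts ≤ 5. Let r_j(i) = number of partitions of i into parts ≤ j, for i = 0..7. r_1(i) = 1 for all i; r_j(i) = r_{j-1}(i) + r_j(i-j). Rows j = 2..5: ≤2: 1 1 2 2 3 3 4 4; ≤3: 1 1 2 3 4 5 7 8; ≤4: 1 1 2 3 5 6 9 11; ≤5: 1 1 2 3 5 7 10 13. r_5(7) = 13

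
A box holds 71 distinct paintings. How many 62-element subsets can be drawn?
C(71,62) = 71!/(62!×9!) = 74473879480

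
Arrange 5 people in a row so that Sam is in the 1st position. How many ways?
Fix one position: (5-1)! = 24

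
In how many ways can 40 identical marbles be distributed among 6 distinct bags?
C(40+6-1, 6-1) = C(45, 5) = 1221759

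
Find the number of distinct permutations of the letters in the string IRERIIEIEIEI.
12! / (2! × 4! × 6!) = 13860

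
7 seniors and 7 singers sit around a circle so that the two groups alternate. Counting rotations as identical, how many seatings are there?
Fix one of the seniors: (7-1)! ways for the remaining seniors, × 7! ways for the singers = 720 × 5040 = 3628800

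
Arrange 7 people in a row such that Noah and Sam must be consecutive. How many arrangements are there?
Treat the 2 as one block: (7-2+1)! × 2! = 720 × 2 = 1440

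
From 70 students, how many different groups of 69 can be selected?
C(70,69) = 70!/(69!×1!) = 70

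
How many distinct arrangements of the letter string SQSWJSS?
7! / (1! × 4! × 1! × 1!) = 210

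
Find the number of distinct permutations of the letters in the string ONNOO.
5! / (2! × 3!) = 10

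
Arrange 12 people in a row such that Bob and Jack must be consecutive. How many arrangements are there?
Treat the 2 as one block: (12-2+1)! × 2! = 39916800 × 2 = 79833600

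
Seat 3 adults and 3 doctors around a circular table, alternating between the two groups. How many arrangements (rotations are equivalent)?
Fix one of the adults: (3-1)! ways for the remaining adults, × 3! ways for the doctors = 2 × 6 = 12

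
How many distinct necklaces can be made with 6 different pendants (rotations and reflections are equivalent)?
(6-1)!/2 = 120/2 = 60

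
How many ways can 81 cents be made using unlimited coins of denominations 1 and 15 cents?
Coefficient of x^81 in 1/(1-x^1) · 1/(1-x^15). Use j coins of 15 for j = 0..⌊81/15⌋ = 5, the rest in 1s: 5 + 1 = 6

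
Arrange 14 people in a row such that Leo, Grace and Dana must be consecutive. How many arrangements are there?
Treat the 3 as one block: (14-3+1)! × 3! = 479001600 × 6 = 2874009600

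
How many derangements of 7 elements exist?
!7 = Σ_{j=0}^{7} (-1)^j·7!/j! = 5040 - 5040 + 2520 - 840 + 210 - 42 + 7 - 1 = 1854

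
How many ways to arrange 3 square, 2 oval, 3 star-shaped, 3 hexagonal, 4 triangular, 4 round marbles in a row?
19! / (3! × 2! × 3! × 3! × 4! × 4!) = 488864376000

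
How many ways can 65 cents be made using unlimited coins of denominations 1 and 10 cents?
Coefficient of x^65 in 1/(1-x^1) · 1/(1-x^10). Use j coins of 10 for j = 0..⌊65/10⌋ = 6, the rest in 1s: 6 + 1 = 7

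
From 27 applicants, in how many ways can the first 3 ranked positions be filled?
P(27,3) = 27!/(27-3)! = 17550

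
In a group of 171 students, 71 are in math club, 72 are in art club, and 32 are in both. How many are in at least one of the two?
|A∪B| = |A| + |B| - |A∩B| = 71 + 72 - 32 = 111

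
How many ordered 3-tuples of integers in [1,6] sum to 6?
Coefficient of x^6 in (x + x² + ... + x^6)^3. By inclusion-exclusion on dice exceeding 6: Σ_j (-1)^j C(3,j)·C(6-1-6j, 2) = C(3,0)·C(5,2) = 1·10 = 10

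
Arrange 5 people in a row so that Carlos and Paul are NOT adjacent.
Total - adjacent = 5! - (5-1)!×2 = 120 - 48 = 72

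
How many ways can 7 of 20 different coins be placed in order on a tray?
P(20,7) = 20!/(20-7)! = 390700800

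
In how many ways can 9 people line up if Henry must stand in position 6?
Fix one position: (9-1)! = 40320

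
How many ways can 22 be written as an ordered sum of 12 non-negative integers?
C(22+12-1, 12-1) = C(33, 11) = 193536720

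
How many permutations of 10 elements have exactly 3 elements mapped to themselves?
Choose the 3 fixed points C(10,3) = 120, derange the rest: !7 = Σ_{j=0}^{7} (-1)^j·7!/j! = 5040 - 5040 + 2520 - 840 + 210 - 42 + 7 - 1 = 1854. Product = 120 × 1854 = 222480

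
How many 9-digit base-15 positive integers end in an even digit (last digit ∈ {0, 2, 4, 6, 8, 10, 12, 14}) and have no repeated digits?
Last∈{0,2,4,6,8,10,12,14}. Last=0: 121080960. Last nonzero: 7×13×P(13,7) = 787026240. Total = 908107200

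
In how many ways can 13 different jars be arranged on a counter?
13! = 6227020800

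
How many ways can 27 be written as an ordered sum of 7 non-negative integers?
C(27+7-1, 7-1) = C(33, 6) = 1107568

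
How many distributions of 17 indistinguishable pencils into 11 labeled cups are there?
C(17+11-1, 11-1) = C(27, 10) = 8436285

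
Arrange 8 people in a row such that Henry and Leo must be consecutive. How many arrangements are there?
Treat the 2 as one block: (8-2+1)! × 2! = 5040 × 2 = 10080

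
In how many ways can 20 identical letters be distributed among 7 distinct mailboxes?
C(20+7-1, 7-1) = C(26, 6) = 230230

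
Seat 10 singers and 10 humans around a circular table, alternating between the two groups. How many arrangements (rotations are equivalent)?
Fix one of the singers: (10-1)! ways for the remaining singers, × 10! ways for the humans = 362880 × 3628800 = 1316818944000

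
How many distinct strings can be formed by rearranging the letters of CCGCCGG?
7! / (4! × 3!) = 35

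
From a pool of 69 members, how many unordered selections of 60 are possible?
C(69,60) = 69!/(60!×9!) = 56672074888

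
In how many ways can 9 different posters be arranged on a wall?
9! = 362880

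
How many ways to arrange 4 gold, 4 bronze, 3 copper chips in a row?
11! / (4! × 4! × 3!) = 11550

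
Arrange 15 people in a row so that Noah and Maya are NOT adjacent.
Total - adjacent = 15! - (15-1)!×2 = 1307674368000 - 174356582400 = 1133317785600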